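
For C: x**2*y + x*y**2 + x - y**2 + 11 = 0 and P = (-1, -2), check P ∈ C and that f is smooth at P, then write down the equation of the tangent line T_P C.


Tangent line at P: 9*x + 9*y + 27 = 0.

Step 1: f(-1, -2) = 0, so P lies on C.
Step 2: partial derivatives
  f_x(x, y) = 2*x*y + y**2 + 1, f_y(x, y) = x**2 + 2*x*y - 2*y.
  f_x(P) = 9, f_y(P) = 9 (gradient nonzero, so P is smooth).
Step 3: tangent line at P: 9·(x − -1) + 9·(y − -2) = 0.
Expanding: 9*x + 9*y + 27 = 0.


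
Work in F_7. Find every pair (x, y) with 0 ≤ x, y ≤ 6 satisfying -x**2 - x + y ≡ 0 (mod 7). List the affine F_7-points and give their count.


Affine F_7-points: {(0, 0), (1, 2), (2, 6), (3, 5), (4, 6), (5, 2), (6, 0)}; count = 7.

For each of the 49 pairs (x, y) ∈ F_7², evaluate f(x, y) mod 7. Record the zeros.
  x = 0: [0↦0, 1↦1, 2↦2, 3↦3, 4↦4, 5↦5, 6↦6]  zeros at y ∈ {0}
  x = 1: [0↦5, 1↦6, 2↦0, 3↦1, 4↦2, 5↦3, 6↦4]  zeros at y ∈ {2}
  x = 2: [0↦1, 1↦2, 2↦3, 3↦4, 4↦5, 5↦6, 6↦0]  zeros at y ∈ {6}
  x = 3: [0↦2, 1↦3, 2↦4, 3↦5, 4↦6, 5↦0, 6↦1]  zeros at y ∈ {5}
  x = 4: [0↦1, 1↦2, 2↦3, 3↦4, 4↦5, 5↦6, 6↦0]  zeros at y ∈ {6}
  x = 5: [0↦5, 1↦6, 2↦0, 3↦1, 4↦2, 5↦3, 6↦4]  zeros at y ∈ {2}
  x = 6: [0↦0, 1↦1, 2↦2, 3↦3, 4↦4, 5↦5, 6↦6]  zeros at y ∈ {0}
Collecting zeros: affine points = {(0, 0), (1, 2), (2, 6), (3, 5), (4, 6), (5, 2), (6, 0)}.
Total count |C(F_7)_aff| = 7.


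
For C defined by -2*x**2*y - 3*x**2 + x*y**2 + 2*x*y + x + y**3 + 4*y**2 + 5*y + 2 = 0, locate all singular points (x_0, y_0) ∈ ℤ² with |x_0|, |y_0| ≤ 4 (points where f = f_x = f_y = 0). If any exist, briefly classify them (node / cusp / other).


Singular points: {(0, -1)}; classification: node.

Compute partial derivatives:
  f_x = -4*x*y - 6*x + y**2 + 2*y + 1.
  f_y = -2*x**2 + 2*x*y + 2*x + 3*y**2 + 8*y + 5.
Scan x_0 ∈ {−4, ..., 4}. For each x_0, f_y(x_0, y) is a polynomial in y; find its integer roots y ∈ {−4, ..., 4}, then test f_x and f at those candidates.
  x = -4: f_y(-4, y) = 3*y**2 - 35; no integer root y with |y| ≤ 4.
  x = -3: f_y(-3, y) = 3*y**2 + 2*y - 19; no integer root y with |y| ≤ 4.
  x = -2: f_y(-2, y) = 3*y**2 + 4*y - 7; vanishes at y ∈ {1}. (-2, 1): f_x = 24 ≠ 0.
  x = -1: f_y(-1, y) = 3*y**2 + 6*y + 1; no integer root y with |y| ≤ 4.
  x = 0: f_y(0, y) = 3*y**2 + 8*y + 5; vanishes at y ∈ {-1}. (0, -1): f_x = 0, f = 0 — SINGULAR.
  x = 1: f_y(1, y) = 3*y**2 + 10*y + 5; no integer root y with |y| ≤ 4.
  x = 2: f_y(2, y) = 3*y**2 + 12*y + 1; no integer root y with |y| ≤ 4.
  x = 3: f_y(3, y) = 3*y**2 + 14*y - 7; no integer root y with |y| ≤ 4.
  x = 4: f_y(4, y) = 3*y**2 + 16*y - 19; vanishes at y ∈ {1}. (4, 1): f_x = -36 ≠ 0.
Only singular point on the grid: (0, -1).
Classify: substitute x = 0 + u, y = -1 + v and expand: f = -2*u**2*v - u**2 + u*v**2 + v**3 + v**2.
No constant or linear terms (consistent with a singular point). Quadratic part: -u**2 + v**2. Cubic part: -2*u**2*v + u*v**2 + v**3.
The quadratic part v**2 - u**2 = (v − u)(v + u) splits into two distinct linear factors, so there are two distinct tangent lines y − -1 = ±(x − 0) — this is a node (ordinary double point).
Classification: node.


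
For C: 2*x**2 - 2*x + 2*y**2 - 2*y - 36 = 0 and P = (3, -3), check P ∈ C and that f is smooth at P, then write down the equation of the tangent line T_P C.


Tangent line at P: 10*x - 14*y - 72 = 0.

Step 1: f(3, -3) = 0, so P lies on C.
Step 2: partial derivatives
  f_x(x, y) = 4*x - 2, f_y(x, y) = 4*y - 2.
  f_x(P) = 10, f_y(P) = -14 (gradient nonzero, so P is smooth).
Step 3: tangent line at P: 10·(x − 3) + -14·(y − -3) = 0.
Expanding: 10*x - 14*y - 72 = 0.


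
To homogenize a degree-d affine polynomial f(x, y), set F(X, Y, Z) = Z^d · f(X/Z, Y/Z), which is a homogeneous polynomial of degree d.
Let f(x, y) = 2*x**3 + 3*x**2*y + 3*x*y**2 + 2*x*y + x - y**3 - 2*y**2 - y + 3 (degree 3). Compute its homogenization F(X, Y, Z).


F(X, Y, Z) = 2*X**3 + 3*X**2*Y + 3*X*Y**2 + 2*X*Y*Z + X*Z**2 - Y**3 - 2*Y**2*Z - Y*Z**2 + 3*Z**3

deg(f) = 3.
Substitute x = X/Z, y = Y/Z into f, then multiply by Z^3.
  monomial 2·x^3·y^0 ↦ 2·X^3·Y^0·Z^0.
  monomial 3·x^2·y^1 ↦ 3·X^2·Y^1·Z^0.
  monomial 3·x^1·y^2 ↦ 3·X^1·Y^2·Z^0.
  monomial 2·x^1·y^1 ↦ 2·X^1·Y^1·Z^1.
  monomial 1·x^1·y^0 ↦ 1·X^1·Y^0·Z^2.
  monomial -1·x^0·y^3 ↦ -1·X^0·Y^3·Z^0.
  monomial -2·x^0·y^2 ↦ -2·X^0·Y^2·Z^1.
  monomial -1·x^0·y^1 ↦ -1·X^0·Y^1·Z^2.
  monomial 3·x^0·y^0 ↦ 3·X^0·Y^0·Z^3.
Collecting: F(X, Y, Z) = 2*X**3 + 3*X**2*Y + 3*X*Y**2 + 2*X*Y*Z + X*Z**2 - Y**3 - 2*Y**2*Z - Y*Z**2 + 3*Z**3.


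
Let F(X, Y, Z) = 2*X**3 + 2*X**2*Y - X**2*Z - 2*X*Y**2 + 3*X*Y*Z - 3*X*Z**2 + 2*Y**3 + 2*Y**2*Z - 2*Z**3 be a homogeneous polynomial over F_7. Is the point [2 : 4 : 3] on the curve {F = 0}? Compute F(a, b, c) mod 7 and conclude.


F(2,4,3) ≡ 6 (mod 7); P is NOT on the curve.

Evaluate F(2, 4, 3) term-by-term (mod 7).
  2*X**3 ↦ 2·8·1·1 = 16
  2*X**2*Y ↦ 2·4·4·1 = 32
  -X**2*Z ↦ -1·4·1·3 = -12
  -2*X*Y**2 ↦ -2·2·16·1 = -64
  3*X*Y*Z ↦ 3·2·4·3 = 72
  -3*X*Z**2 ↦ -3·2·1·9 = -54
  2*Y**3 ↦ 2·1·64·1 = 128
  2*Y**2*Z ↦ 2·1·16·3 = 96
  -2*Z**3 ↦ -2·1·1·27 = -54
Sum: F(2, 4, 3) = (16) + (32) + (-12) + (-64) + (72) + (-54) + (128) + (96) + (-54) = 160.
Reducing mod 7: 160 ≡ 6 (mod 7).
Since F(a, b, c) ≡ 6 ≠ 0 (mod 7), P does NOT lie on the curve.


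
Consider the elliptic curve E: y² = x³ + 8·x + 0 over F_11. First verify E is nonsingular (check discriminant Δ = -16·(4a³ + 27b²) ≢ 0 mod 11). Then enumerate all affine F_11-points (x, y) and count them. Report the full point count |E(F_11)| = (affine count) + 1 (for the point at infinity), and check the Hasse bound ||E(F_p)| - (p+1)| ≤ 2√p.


Affine points = {(0, 0), (1, 3), (1, 8), (5, 0), (6, 0), (7, 5), (7, 6), (8, 2), (8, 9), (9, 3), (9, 8)}; affine count = 11; |E(F_11)| = 12.

Discriminant check: Δ ∝ 4a³ + 27b² = 4·8³ + 27·0² = 4·512 + 27·0 ≡ 2 (mod 11). Nonzero ⇒ E is nonsingular.
For each x ∈ F_11, compute rhs = x³ + 8·x + 0 mod 11, then count y ∈ F_11 with y² ≡ rhs.
  x = 0: rhs = 0, matching y values: 0 (1 points).
  x = 1: rhs = 9, matching y values: 3, 8 (2 points).
  x = 2: rhs = 2, matching y values: none (0 points).
  x = 3: rhs = 7, matching y values: none (0 points).
  x = 4: rhs = 8, matching y values: none (0 points).
  x = 5: rhs = 0, matching y values: 0 (1 points).
  x = 6: rhs = 0, matching y values: 0 (1 points).
  x = 7: rhs = 3, matching y values: 5, 6 (2 points).
  x = 8: rhs = 4, matching y values: 2, 9 (2 points).
  x = 9: rhs = 9, matching y values: 3, 8 (2 points).
  x = 10: rhs = 2, matching y values: none (0 points).
Total affine count: 11.
Full point count |E(F_11)| = 11 + 1 = 12.
Hasse bound: |12 − (11+1)| = |0| = 0 ≤ 2√11 ≈ 6.6332 ✓.


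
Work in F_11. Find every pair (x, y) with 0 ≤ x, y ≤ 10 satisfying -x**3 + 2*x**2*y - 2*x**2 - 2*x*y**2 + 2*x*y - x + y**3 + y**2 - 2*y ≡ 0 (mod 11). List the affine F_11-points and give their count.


Affine F_11-points: {(0, 0), (0, 1), (0, 9), (3, 3), (4, 2), (4, 3), (5, 8), (7, 10), (8, 3), (9, 4), (10, 0)}; count = 11.

For each of the 121 pairs (x, y) ∈ F_11², evaluate f(x, y) mod 11. Record the zeros.
  x = 0: [0↦0, 1↦0, 2↦8, 3↦8, 4↦6, 5↦8, 6↦9, 7↦4, 8↦10, 9↦0, 10↦2]  zeros at y ∈ {0, 1, 9}
  x = 1: [0↦7, 1↦9, 2↦4, 3↦9, 4↦8, 5↦7, 6↦1, 7↦7, 8↦9, 9↦2, 10↦3]  zeros at y ∈ ∅
  x = 2: [0↦4, 1↦1, 2↦9, 3↦1, 4↦5, 5↦5, 6↦7, 7↦6, 8↦8, 9↦8, 10↦1]  zeros at y ∈ ∅
  x = 3: [0↦7, 1↦3, 2↦6, 3↦0, 4↦2, 5↦7, 6↦10, 7↦6, 8↦1, 9↦1, 10↦1]  zeros at y ∈ {3}
  x = 4: [0↦10, 1↦9, 2↦0, 3↦0, 4↦4, 5↦7, 6↦4, 7↦1, 8↦4, 9↦8, 10↦8]  zeros at y ∈ {2, 3}
  x = 5: [0↦7, 1↦2, 2↦7, 3↦6, 4↦5, 5↦10, 6↦5, 7↦7, 8↦0, 9↦1, 10↦5]  zeros at y ∈ {8}
  x = 6: [0↦3, 1↦9, 2↦10, 3↦1, 4↦10, 5↦10, 6↦7, 7↦7, 8↦5, 9↦7, 10↦8]  zeros at y ∈ ∅
  x = 7: [0↦3, 1↦2, 2↦3, 3↦1, 4↦2, 5↦1, 6↦4, 7↦6, 8↦2, 9↦9, 10↦0]  zeros at y ∈ {10}
  x = 8: [0↦1, 1↦8, 2↦2, 3↦0, 4↦8, 5↦10, 6↦1, 7↦9, 8↦7, 9↦1, 10↦8]  zeros at y ∈ {3}
  x = 9: [0↦2, 1↦10, 2↦1, 3↦3, 4↦0, 5↦9, 6↦3, 7↦10, 8↦3, 9↦10, 10↦4]  zeros at y ∈ {4}
  x = 10: [0↦0, 1↦2, 2↦5, 3↦4, 4↦5, 5↦3, 6↦4, 7↦3, 8↦6, 9↦8, 10↦4]  zeros at y ∈ {0}
Collecting zeros: affine points = {(0, 0), (0, 1), (0, 9), (3, 3), (4, 2), (4, 3), (5, 8), (7, 10), (8, 3), (9, 4), (10, 0)}.
Total count |C(F_11)_aff| = 11.


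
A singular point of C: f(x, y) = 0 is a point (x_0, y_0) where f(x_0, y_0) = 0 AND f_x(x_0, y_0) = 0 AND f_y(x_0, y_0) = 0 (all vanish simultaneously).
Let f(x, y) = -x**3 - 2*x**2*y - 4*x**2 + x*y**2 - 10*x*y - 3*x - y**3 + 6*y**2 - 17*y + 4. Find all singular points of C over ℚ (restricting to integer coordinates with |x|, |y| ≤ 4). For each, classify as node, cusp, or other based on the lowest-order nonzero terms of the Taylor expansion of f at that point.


Singular points: {(-2, 1)}; classification: cusp.

Compute partial derivatives:
  f_x = -3*x**2 - 4*x*y - 8*x + y**2 - 10*y - 3.
  f_y = -2*x**2 + 2*x*y - 10*x - 3*y**2 + 12*y - 17.
Scan x_0 ∈ {−4, ..., 4}. For each x_0, f_y(x_0, y) is a polynomial in y; find its integer roots y ∈ {−4, ..., 4}, then test f_x and f at those candidates.
  x = -4: f_y(-4, y) = -3*y**2 + 4*y - 9; no integer root y with |y| ≤ 4.
  x = -3: f_y(-3, y) = -3*y**2 + 6*y - 5; no integer root y with |y| ≤ 4.
  x = -2: f_y(-2, y) = -3*y**2 + 8*y - 5; vanishes at y ∈ {1}. (-2, 1): f_x = 0, f = 0 — SINGULAR.
  x = -1: f_y(-1, y) = -3*y**2 + 10*y - 9; no integer root y with |y| ≤ 4.
  x = 0: f_y(0, y) = -3*y**2 + 12*y - 17; no integer root y with |y| ≤ 4.
  x = 1: f_y(1, y) = -3*y**2 + 14*y - 29; no integer root y with |y| ≤ 4.
  x = 2: f_y(2, y) = -3*y**2 + 16*y - 45; no integer root y with |y| ≤ 4.
  x = 3: f_y(3, y) = -3*y**2 + 18*y - 65; no integer root y with |y| ≤ 4.
  x = 4: f_y(4, y) = -3*y**2 + 20*y - 89; no integer root y with |y| ≤ 4.
Only singular point on the grid: (-2, 1).
Classify: substitute x = -2 + u, y = 1 + v and expand: f = -u**3 - 2*u**2*v + u*v**2 - v**3 + v**2.
No constant or linear terms (consistent with a singular point). Quadratic part: v**2. Cubic part: -u**3 - 2*u**2*v + u*v**2 - v**3.
The quadratic part v**2 is a perfect square, so there is a single (double) tangent line v = 0, i.e. y = 1. Restricting the cubic part to that line (v = 0) leaves -u**3 ≠ 0, so f is not divisible by v and the branch is v² ≈ u**3 to lowest order — this is a cusp.
Classification: cusp.


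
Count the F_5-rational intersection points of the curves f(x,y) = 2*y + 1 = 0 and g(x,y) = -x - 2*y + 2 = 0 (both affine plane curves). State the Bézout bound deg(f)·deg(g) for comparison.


Common zeros: {(3, 2)}; count = 1; Bézout bound = 1.

deg(f) = 1, deg(g) = 1, so Bézout bound = 1.
Scan x ∈ F_5. For each x, list the y ∈ F_5 with f(x, y) ≡ 0 and those with g(x, y) ≡ 0 (mod 5); the common zeros in that column are the intersection.
  x = 0: f ≡ 0 at y ∈ {2}; g ≡ 0 at y ∈ {1}; common: ∅.
  x = 1: f ≡ 0 at y ∈ {2}; g ≡ 0 at y ∈ {3}; common: ∅.
  x = 2: f ≡ 0 at y ∈ {2}; g ≡ 0 at y ∈ {0}; common: ∅.
  x = 3: f ≡ 0 at y ∈ {2}; g ≡ 0 at y ∈ {2}; common: {2}.
  x = 4: f ≡ 0 at y ∈ {2}; g ≡ 0 at y ∈ {4}; common: ∅.
Collecting: common zeros = {(3, 2)}, so the count is 1.
Comparison with the Bézout bound: 1 ≤ 1 = deg(f)·deg(g), as expected for curves with no common component (the bound is attained).


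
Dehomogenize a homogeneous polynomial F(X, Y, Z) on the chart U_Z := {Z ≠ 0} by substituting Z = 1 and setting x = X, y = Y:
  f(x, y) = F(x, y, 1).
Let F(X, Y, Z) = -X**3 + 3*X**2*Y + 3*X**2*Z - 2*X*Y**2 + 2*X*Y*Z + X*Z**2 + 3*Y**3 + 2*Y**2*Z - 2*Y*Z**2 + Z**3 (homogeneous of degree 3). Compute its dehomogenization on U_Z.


f(x, y) = -x**3 + 3*x**2*y + 3*x**2 - 2*x*y**2 + 2*x*y + x + 3*y**3 + 2*y**2 - 2*y + 1

On U_Z we set Z = 1. Each monomial c·X^i·Y^j·Z^k in F becomes c·x^i·y^j·1^k = c·x^i·y^j.
Substituting Z = 1: F(X, Y, 1) = -x**3 + 3*x**2*y + 3*x**2 - 2*x*y**2 + 2*x*y + x + 3*y**3 + 2*y**2 - 2*y + 1.
Note: deg(f) ≤ deg(F) = 3; strict inequality happens when F is divisible by Z (lost terms).


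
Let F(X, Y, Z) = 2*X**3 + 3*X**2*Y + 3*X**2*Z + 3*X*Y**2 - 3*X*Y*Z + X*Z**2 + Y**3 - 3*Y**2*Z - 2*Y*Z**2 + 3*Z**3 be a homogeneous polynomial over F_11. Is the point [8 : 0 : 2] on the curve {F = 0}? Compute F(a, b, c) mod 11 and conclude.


F(8,0,2) ≡ 1 (mod 11); P is NOT on the curve.

Evaluate F(8, 0, 2) term-by-term (mod 11).
  2*X**3 ↦ 2·512·1·1 = 1024
  3*X**2*Y ↦ 3·64·0·1 = 0
  3*X**2*Z ↦ 3·64·1·2 = 384
  3*X*Y**2 ↦ 3·8·0·1 = 0
  -3*X*Y*Z ↦ -3·8·0·2 = 0
  X*Z**2 ↦ 1·8·1·4 = 32
  Y**3 ↦ 1·1·0·1 = 0
  -3*Y**2*Z ↦ -3·1·0·2 = 0
  -2*Y*Z**2 ↦ -2·1·0·4 = 0
  3*Z**3 ↦ 3·1·1·8 = 24
Sum: F(8, 0, 2) = (1024) + (0) + (384) + (0) + (0) + (32) + (0) + (0) + (0) + (24) = 1464.
Reducing mod 11: 1464 ≡ 1 (mod 11).
Since F(a, b, c) ≡ 1 ≠ 0 (mod 11), P does NOT lie on the curve.


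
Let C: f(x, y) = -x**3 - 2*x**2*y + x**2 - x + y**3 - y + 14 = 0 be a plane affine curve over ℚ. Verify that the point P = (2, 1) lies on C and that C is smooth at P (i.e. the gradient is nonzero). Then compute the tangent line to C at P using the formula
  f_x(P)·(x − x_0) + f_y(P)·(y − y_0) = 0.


Tangent line at P: -17*x - 6*y + 40 = 0.

Step 1: f(2, 1) = 0, so P lies on C.
Step 2: partial derivatives
  f_x(x, y) = -3*x**2 - 4*x*y + 2*x - 1, f_y(x, y) = -2*x**2 + 3*y**2 - 1.
  f_x(P) = -17, f_y(P) = -6 (gradient nonzero, so P is smooth).
Step 3: tangent line at P: -17·(x − 2) + -6·(y − 1) = 0.
Expanding: -17*x - 6*y + 40 = 0.


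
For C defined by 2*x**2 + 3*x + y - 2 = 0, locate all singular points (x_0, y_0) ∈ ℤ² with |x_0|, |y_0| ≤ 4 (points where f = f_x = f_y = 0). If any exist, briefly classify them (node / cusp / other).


No singular points in the scanned grid; C is smooth there.

Compute partial derivatives:
  f_x = 4*x + 3.
  f_y = 1.
f_y = 1 is a nonzero constant, so f_y never vanishes: no point (x, y) can satisfy f = f_x = f_y = 0. In particular no (x, y) ∈ {−4, ..., 4}² is singular; the curve is smooth.


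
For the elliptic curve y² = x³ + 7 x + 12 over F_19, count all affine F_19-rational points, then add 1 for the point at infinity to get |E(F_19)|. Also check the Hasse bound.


Affine points = {(1, 1), (1, 18), (4, 3), (4, 16), (5, 1), (5, 18), (6, 2), (6, 17), (7, 9), (7, 10), (9, 5), (9, 14), (12, 0), (13, 1), (13, 18), (14, 2), (14, 17), (17, 3), (17, 16), (18, 2), (18, 17)}; affine count = 21; |E(F_19)| = 22.

Discriminant check: Δ ∝ 4a³ + 27b² = 4·7³ + 27·12² = 4·343 + 27·144 ≡ 16 (mod 19). Nonzero ⇒ E is nonsingular.
For each x ∈ F_19, compute rhs = x³ + 7·x + 12 mod 19, then count y ∈ F_19 with y² ≡ rhs.
  x = 0: rhs = 12, matching y values: none (0 points).
  x = 1: rhs = 1, matching y values: 1, 18 (2 points).
  x = 2: rhs = 15, matching y values: none (0 points).
  x = 3: rhs = 3, matching y values: none (0 points).
  x = 4: rhs = 9, matching y values: 3, 16 (2 points).
  x = 5: rhs = 1, matching y values: 1, 18 (2 points).
  x = 6: rhs = 4, matching y values: 2, 17 (2 points).
  x = 7: rhs = 5, matching y values: 9, 10 (2 points).
  x = 8: rhs = 10, matching y values: none (0 points).
  x = 9: rhs = 6, matching y values: 5, 14 (2 points).
  x = 10: rhs = 18, matching y values: none (0 points).
  x = 11: rhs = 14, matching y values: none (0 points).
  x = 12: rhs = 0, matching y values: 0 (1 points).
  x = 13: rhs = 1, matching y values: 1, 18 (2 points).
  x = 14: rhs = 4, matching y values: 2, 17 (2 points).
  x = 15: rhs = 15, matching y values: none (0 points).
  x = 16: rhs = 2, matching y values: none (0 points).
  x = 17: rhs = 9, matching y values: 3, 16 (2 points).
  x = 18: rhs = 4, matching y values: 2, 17 (2 points).
Total affine count: 21.
Full point count |E(F_19)| = 21 + 1 = 22.
Hasse bound: |22 − (19+1)| = |2| = 2 ≤ 2√19 ≈ 8.7178 ✓.


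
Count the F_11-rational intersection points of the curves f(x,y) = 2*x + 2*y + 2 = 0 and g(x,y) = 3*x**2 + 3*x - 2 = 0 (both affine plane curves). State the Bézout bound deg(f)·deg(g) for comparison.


Common zeros: {(5, 5)}; count = 1; Bézout bound = 2.

deg(f) = 1, deg(g) = 2, so Bézout bound = 2.
Scan x ∈ F_11. For each x, list the y ∈ F_11 with f(x, y) ≡ 0 and those with g(x, y) ≡ 0 (mod 11); the common zeros in that column are the intersection.
  x = 0: f ≡ 0 at y ∈ {10}; g ≡ 0 at y ∈ ∅; common: ∅.
  x = 1: f ≡ 0 at y ∈ {9}; g ≡ 0 at y ∈ ∅; common: ∅.
  x = 2: f ≡ 0 at y ∈ {8}; g ≡ 0 at y ∈ ∅; common: ∅.
  x = 3: f ≡ 0 at y ∈ {7}; g ≡ 0 at y ∈ ∅; common: ∅.
  x = 4: f ≡ 0 at y ∈ {6}; g ≡ 0 at y ∈ ∅; common: ∅.
  x = 5: f ≡ 0 at y ∈ {5}; g ≡ 0 at y ∈ {0, 1, 2, 3, 4, 5, 6, 7, 8, 9, 10}; common: {5}.
  x = 6: f ≡ 0 at y ∈ {4}; g ≡ 0 at y ∈ ∅; common: ∅.
  x = 7: f ≡ 0 at y ∈ {3}; g ≡ 0 at y ∈ ∅; common: ∅.
  x = 8: f ≡ 0 at y ∈ {2}; g ≡ 0 at y ∈ ∅; common: ∅.
  x = 9: f ≡ 0 at y ∈ {1}; g ≡ 0 at y ∈ ∅; common: ∅.
  x = 10: f ≡ 0 at y ∈ {0}; g ≡ 0 at y ∈ ∅; common: ∅.
Collecting: common zeros = {(5, 5)}, so the count is 1.
Comparison with the Bézout bound: 1 ≤ 2 = deg(f)·deg(g), as expected for curves with no common component (the affine F_11-count falls short of the bound because intersections may lie at infinity, over extension fields, or carry multiplicity).


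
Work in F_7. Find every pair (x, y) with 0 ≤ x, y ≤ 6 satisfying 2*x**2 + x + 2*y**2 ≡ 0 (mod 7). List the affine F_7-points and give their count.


Affine F_7-points: {(0, 0), (1, 3), (1, 4), (2, 3), (2, 4), (3, 0), (5, 2), (5, 5)}; count = 8.

For each of the 49 pairs (x, y) ∈ F_7², evaluate f(x, y) mod 7. Record the zeros.
  x = 0: [0↦0, 1↦2, 2↦1, 3↦4, 4↦4, 5↦1, 6↦2]  zeros at y ∈ {0}
  x = 1: [0↦3, 1↦5, 2↦4, 3↦0, 4↦0, 5↦4, 6↦5]  zeros at y ∈ {3, 4}
  x = 2: [0↦3, 1↦5, 2↦4, 3↦0, 4↦0, 5↦4, 6↦5]  zeros at y ∈ {3, 4}
  x = 3: [0↦0, 1↦2, 2↦1, 3↦4, 4↦4, 5↦1, 6↦2]  zeros at y ∈ {0}
  x = 4: [0↦1, 1↦3, 2↦2, 3↦5, 4↦5, 5↦2, 6↦3]  zeros at y ∈ ∅
  x = 5: [0↦6, 1↦1, 2↦0, 3↦3, 4↦3, 5↦0, 6↦1]  zeros at y ∈ {2, 5}
  x = 6: [0↦1, 1↦3, 2↦2, 3↦5, 4↦5, 5↦2, 6↦3]  zeros at y ∈ ∅
Collecting zeros: affine points = {(0, 0), (1, 3), (1, 4), (2, 3), (2, 4), (3, 0), (5, 2), (5, 5)}.
Total count |C(F_7)_aff| = 8.


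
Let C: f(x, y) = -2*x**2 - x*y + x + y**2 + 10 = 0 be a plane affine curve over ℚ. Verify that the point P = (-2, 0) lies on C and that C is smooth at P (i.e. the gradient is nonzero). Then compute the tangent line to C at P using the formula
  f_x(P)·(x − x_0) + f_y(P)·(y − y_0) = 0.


Tangent line at P: 9*x + 2*y + 18 = 0.

Step 1: f(-2, 0) = 0, so P lies on C.
Step 2: partial derivatives
  f_x(x, y) = -4*x - y + 1, f_y(x, y) = -x + 2*y.
  f_x(P) = 9, f_y(P) = 2 (gradient nonzero, so P is smooth).
Step 3: tangent line at P: 9·(x − -2) + 2·(y − 0) = 0.
Expanding: 9*x + 2*y + 18 = 0.


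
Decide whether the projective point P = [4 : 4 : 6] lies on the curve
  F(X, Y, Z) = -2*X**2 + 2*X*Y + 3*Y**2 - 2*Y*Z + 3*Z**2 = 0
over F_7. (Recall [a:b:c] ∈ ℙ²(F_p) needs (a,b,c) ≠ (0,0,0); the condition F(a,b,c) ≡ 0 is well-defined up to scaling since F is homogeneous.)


F(4,4,6) ≡ 3 (mod 7); P is NOT on the curve.

Evaluate F(4, 4, 6) term-by-term (mod 7).
  -2*X**2 ↦ -2·16·1·1 = -32
  2*X*Y ↦ 2·4·4·1 = 32
  3*Y**2 ↦ 3·1·16·1 = 48
  -2*Y*Z ↦ -2·1·4·6 = -48
  3*Z**2 ↦ 3·1·1·36 = 108
Sum: F(4, 4, 6) = (-32) + (32) + (48) + (-48) + (108) = 108.
Reducing mod 7: 108 ≡ 3 (mod 7).
Since F(a, b, c) ≡ 3 ≠ 0 (mod 7), P does NOT lie on the curve.


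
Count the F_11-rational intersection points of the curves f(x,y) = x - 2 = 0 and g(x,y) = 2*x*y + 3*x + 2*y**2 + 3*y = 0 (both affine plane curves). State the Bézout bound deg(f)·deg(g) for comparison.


Common zeros: {(2, 4), (2, 9)}; count = 2; Bézout bound = 2.

deg(f) = 1, deg(g) = 2, so Bézout bound = 2.
Scan x ∈ F_11. For each x, list the y ∈ F_11 with f(x, y) ≡ 0 and those with g(x, y) ≡ 0 (mod 11); the common zeros in that column are the intersection.
  x = 0: f ≡ 0 at y ∈ ∅; g ≡ 0 at y ∈ {0, 4}; common: ∅.
  x = 1: f ≡ 0 at y ∈ ∅; g ≡ 0 at y ∈ {4, 10}; common: ∅.
  x = 2: f ≡ 0 at y ∈ {0, 1, 2, 3, 4, 5, 6, 7, 8, 9, 10}; g ≡ 0 at y ∈ {4, 9}; common: {4, 9}.
  x = 3: f ≡ 0 at y ∈ ∅; g ≡ 0 at y ∈ {4, 8}; common: ∅.
  x = 4: f ≡ 0 at y ∈ ∅; g ≡ 0 at y ∈ {4, 7}; common: ∅.
  x = 5: f ≡ 0 at y ∈ ∅; g ≡ 0 at y ∈ {4, 6}; common: ∅.
  x = 6: f ≡ 0 at y ∈ ∅; g ≡ 0 at y ∈ {4, 5}; common: ∅.
  x = 7: f ≡ 0 at y ∈ ∅; g ≡ 0 at y ∈ {4}; common: ∅.
  x = 8: f ≡ 0 at y ∈ ∅; g ≡ 0 at y ∈ {3, 4}; common: ∅.
  x = 9: f ≡ 0 at y ∈ ∅; g ≡ 0 at y ∈ {2, 4}; common: ∅.
  x = 10: f ≡ 0 at y ∈ ∅; g ≡ 0 at y ∈ {1, 4}; common: ∅.
Collecting: common zeros = {(2, 4), (2, 9)}, so the count is 2.
Comparison with the Bézout bound: 2 ≤ 2 = deg(f)·deg(g), as expected for curves with no common component (the bound is attained).


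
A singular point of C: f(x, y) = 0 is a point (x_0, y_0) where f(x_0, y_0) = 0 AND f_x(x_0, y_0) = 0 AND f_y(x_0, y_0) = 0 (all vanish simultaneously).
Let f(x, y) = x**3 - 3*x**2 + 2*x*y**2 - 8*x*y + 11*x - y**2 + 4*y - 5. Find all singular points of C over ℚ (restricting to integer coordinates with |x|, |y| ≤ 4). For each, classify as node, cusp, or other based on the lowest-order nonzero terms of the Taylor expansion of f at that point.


Singular points: {(1, 2)}; classification: cusp.

Compute partial derivatives:
  f_x = 3*x**2 - 6*x + 2*y**2 - 8*y + 11.
  f_y = 4*x*y - 8*x - 2*y + 4.
Scan x_0 ∈ {−4, ..., 4}. For each x_0, f_y(x_0, y) is a polynomial in y; find its integer roots y ∈ {−4, ..., 4}, then test f_x and f at those candidates.
  x = -4: f_y(-4, y) = 36 - 18*y; vanishes at y ∈ {2}. (-4, 2): f_x = 75 ≠ 0.
  x = -3: f_y(-3, y) = 28 - 14*y; vanishes at y ∈ {2}. (-3, 2): f_x = 48 ≠ 0.
  x = -2: f_y(-2, y) = 20 - 10*y; vanishes at y ∈ {2}. (-2, 2): f_x = 27 ≠ 0.
  x = -1: f_y(-1, y) = 12 - 6*y; vanishes at y ∈ {2}. (-1, 2): f_x = 12 ≠ 0.
  x = 0: f_y(0, y) = 4 - 2*y; vanishes at y ∈ {2}. (0, 2): f_x = 3 ≠ 0.
  x = 1: f_y(1, y) = 2*y - 4; vanishes at y ∈ {2}. (1, 2): f_x = 0, f = 0 — SINGULAR.
  x = 2: f_y(2, y) = 6*y - 12; vanishes at y ∈ {2}. (2, 2): f_x = 3 ≠ 0.
  x = 3: f_y(3, y) = 10*y - 20; vanishes at y ∈ {2}. (3, 2): f_x = 12 ≠ 0.
  x = 4: f_y(4, y) = 14*y - 28; vanishes at y ∈ {2}. (4, 2): f_x = 27 ≠ 0.
Only singular point on the grid: (1, 2).
Classify: substitute x = 1 + u, y = 2 + v and expand: f = u**3 + 2*u*v**2 + v**2.
No constant or linear terms (consistent with a singular point). Quadratic part: v**2. Cubic part: u**3 + 2*u*v**2.
The quadratic part v**2 is a perfect square, so there is a single (double) tangent line v = 0, i.e. y = 2. Restricting the cubic part to that line (v = 0) leaves u**3 ≠ 0, so f is not divisible by v and the branch is v² ≈ -u**3 to lowest order — this is a cusp.
Classification: cusp.


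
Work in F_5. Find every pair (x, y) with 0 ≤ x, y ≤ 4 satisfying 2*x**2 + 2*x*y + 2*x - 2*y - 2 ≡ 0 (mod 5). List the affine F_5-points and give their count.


Affine F_5-points: {(0, 4), (2, 0), (3, 2), (4, 2)}; count = 4.

For each of the 25 pairs (x, y) ∈ F_5², evaluate f(x, y) mod 5. Record the zeros.
  x = 0: [0↦3, 1↦1, 2↦4, 3↦2, 4↦0]  zeros at y ∈ {4}
  x = 1: [0↦2, 1↦2, 2↦2, 3↦2, 4↦2]  zeros at y ∈ ∅
  x = 2: [0↦0, 1↦2, 2↦4, 3↦1, 4↦3]  zeros at y ∈ {0}
  x = 3: [0↦2, 1↦1, 2↦0, 3↦4, 4↦3]  zeros at y ∈ {2}
  x = 4: [0↦3, 1↦4, 2↦0, 3↦1, 4↦2]  zeros at y ∈ {2}
Collecting zeros: affine points = {(0, 4), (2, 0), (3, 2), (4, 2)}.
Total count |C(F_5)_aff| = 4.


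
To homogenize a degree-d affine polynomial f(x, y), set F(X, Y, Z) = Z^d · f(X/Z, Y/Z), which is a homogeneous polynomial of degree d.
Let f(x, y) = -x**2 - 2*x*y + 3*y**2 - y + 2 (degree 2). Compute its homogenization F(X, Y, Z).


F(X, Y, Z) = -X**2 - 2*X*Y + 3*Y**2 - Y*Z + 2*Z**2

deg(f) = 2.
Substitute x = X/Z, y = Y/Z into f, then multiply by Z^2.
  monomial -1·x^2·y^0 ↦ -1·X^2·Y^0·Z^0.
  monomial -2·x^1·y^1 ↦ -2·X^1·Y^1·Z^0.
  monomial 3·x^0·y^2 ↦ 3·X^0·Y^2·Z^0.
  monomial -1·x^0·y^1 ↦ -1·X^0·Y^1·Z^1.
  monomial 2·x^0·y^0 ↦ 2·X^0·Y^0·Z^2.
Collecting: F(X, Y, Z) = -X**2 - 2*X*Y + 3*Y**2 - Y*Z + 2*Z**2.


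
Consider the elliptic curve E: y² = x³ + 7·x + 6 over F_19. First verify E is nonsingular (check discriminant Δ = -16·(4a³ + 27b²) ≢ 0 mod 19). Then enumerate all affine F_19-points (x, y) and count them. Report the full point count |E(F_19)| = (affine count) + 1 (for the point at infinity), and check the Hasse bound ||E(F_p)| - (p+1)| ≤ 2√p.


Affine points = {(0, 5), (0, 14), (2, 3), (2, 16), (3, 4), (3, 15), (6, 6), (6, 13), (8, 2), (8, 17), (9, 0), (14, 6), (14, 13), (15, 3), (15, 16), (18, 6), (18, 13)}; affine count = 17; |E(F_19)| = 18.

Discriminant check: Δ ∝ 4a³ + 27b² = 4·7³ + 27·6² = 4·343 + 27·36 ≡ 7 (mod 19). Nonzero ⇒ E is nonsingular.
For each x ∈ F_19, compute rhs = x³ + 7·x + 6 mod 19, then count y ∈ F_19 with y² ≡ rhs.
  x = 0: rhs = 6, matching y values: 5, 14 (2 points).
  x = 1: rhs = 14, matching y values: none (0 points).
  x = 2: rhs = 9, matching y values: 3, 16 (2 points).
  x = 3: rhs = 16, matching y values: 4, 15 (2 points).
  x = 4: rhs = 3, matching y values: none (0 points).
  x = 5: rhs = 14, matching y values: none (0 points).
  x = 6: rhs = 17, matching y values: 6, 13 (2 points).
  x = 7: rhs = 18, matching y values: none (0 points).
  x = 8: rhs = 4, matching y values: 2, 17 (2 points).
  x = 9: rhs = 0, matching y values: 0 (1 points).
  x = 10: rhs = 12, matching y values: none (0 points).
  x = 11: rhs = 8, matching y values: none (0 points).
  x = 12: rhs = 13, matching y values: none (0 points).
  x = 13: rhs = 14, matching y values: none (0 points).
  x = 14: rhs = 17, matching y values: 6, 13 (2 points).
  x = 15: rhs = 9, matching y values: 3, 16 (2 points).
  x = 16: rhs = 15, matching y values: none (0 points).
  x = 17: rhs = 3, matching y values: none (0 points).
  x = 18: rhs = 17, matching y values: 6, 13 (2 points).
Total affine count: 17.
Full point count |E(F_19)| = 17 + 1 = 18.
Hasse bound: |18 − (19+1)| = |-2| = 2 ≤ 2√19 ≈ 8.7178 ✓.


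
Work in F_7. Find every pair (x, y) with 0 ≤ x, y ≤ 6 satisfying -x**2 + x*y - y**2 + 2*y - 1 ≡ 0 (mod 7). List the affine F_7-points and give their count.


Affine F_7-points: {(0, 1), (1, 1), (1, 2), (5, 3), (5, 4), (6, 4)}; count = 6.

For each of the 49 pairs (x, y) ∈ F_7², evaluate f(x, y) mod 7. Record the zeros.
  x = 0: [0↦6, 1↦0, 2↦6, 3↦3, 4↦5, 5↦5, 6↦3]  zeros at y ∈ {1}
  x = 1: [0↦5, 1↦0, 2↦0, 3↦5, 4↦1, 5↦2, 6↦1]  zeros at y ∈ {1, 2}
  x = 2: [0↦2, 1↦5, 2↦6, 3↦5, 4↦2, 5↦4, 6↦4]  zeros at y ∈ ∅
  x = 3: [0↦4, 1↦1, 2↦3, 3↦3, 4↦1, 5↦4, 6↦5]  zeros at y ∈ ∅
  x = 4: [0↦4, 1↦2, 2↦5, 3↦6, 4↦5, 5↦2, 6↦4]  zeros at y ∈ ∅
  x = 5: [0↦2, 1↦1, 2↦5, 3↦0, 4↦0, 5↦5, 6↦1]  zeros at y ∈ {3, 4}
  x = 6: [0↦5, 1↦5, 2↦3, 3↦6, 4↦0, 5↦6, 6↦3]  zeros at y ∈ {4}
Collecting zeros: affine points = {(0, 1), (1, 1), (1, 2), (5, 3), (5, 4), (6, 4)}.
Total count |C(F_7)_aff| = 6.


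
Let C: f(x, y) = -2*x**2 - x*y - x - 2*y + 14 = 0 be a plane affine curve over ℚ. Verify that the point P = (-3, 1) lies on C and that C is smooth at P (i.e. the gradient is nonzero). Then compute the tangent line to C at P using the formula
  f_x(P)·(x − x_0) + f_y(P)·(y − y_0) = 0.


Tangent line at P: 10*x + y + 29 = 0.

Step 1: f(-3, 1) = 0, so P lies on C.
Step 2: partial derivatives
  f_x(x, y) = -4*x - y - 1, f_y(x, y) = -x - 2.
  f_x(P) = 10, f_y(P) = 1 (gradient nonzero, so P is smooth).
Step 3: tangent line at P: 10·(x − -3) + 1·(y − 1) = 0.
Expanding: 10*x + y + 29 = 0.


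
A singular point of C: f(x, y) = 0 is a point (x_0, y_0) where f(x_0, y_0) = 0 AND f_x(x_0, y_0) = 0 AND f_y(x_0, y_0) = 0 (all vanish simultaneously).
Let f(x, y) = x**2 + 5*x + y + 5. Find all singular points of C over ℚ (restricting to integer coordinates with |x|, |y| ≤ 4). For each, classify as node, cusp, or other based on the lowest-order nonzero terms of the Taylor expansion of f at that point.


No singular points in the scanned grid; C is smooth there.

Compute partial derivatives:
  f_x = 2*x + 5.
  f_y = 1.
f_y = 1 is a nonzero constant, so f_y never vanishes: no point (x, y) can satisfy f = f_x = f_y = 0. In particular no (x, y) ∈ {−4, ..., 4}² is singular; the curve is smooth.


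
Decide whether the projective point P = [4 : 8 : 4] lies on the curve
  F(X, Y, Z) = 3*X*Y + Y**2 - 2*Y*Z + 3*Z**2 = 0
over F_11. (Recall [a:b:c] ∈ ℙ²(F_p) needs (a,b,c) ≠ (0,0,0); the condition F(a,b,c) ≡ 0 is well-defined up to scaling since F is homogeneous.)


F(4,8,4) ≡ 1 (mod 11); P is NOT on the curve.

Evaluate F(4, 8, 4) term-by-term (mod 11).
  3*X*Y ↦ 3·4·8·1 = 96
  Y**2 ↦ 1·1·64·1 = 64
  -2*Y*Z ↦ -2·1·8·4 = -64
  3*Z**2 ↦ 3·1·1·16 = 48
Sum: F(4, 8, 4) = (96) + (64) + (-64) + (48) = 144.
Reducing mod 11: 144 ≡ 1 (mod 11).
Since F(a, b, c) ≡ 1 ≠ 0 (mod 11), P does NOT lie on the curve.


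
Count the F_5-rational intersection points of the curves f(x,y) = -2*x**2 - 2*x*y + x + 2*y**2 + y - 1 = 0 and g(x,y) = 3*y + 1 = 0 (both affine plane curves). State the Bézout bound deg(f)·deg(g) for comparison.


Common zeros: {(0, 3)}; count = 1; Bézout bound = 2.

deg(f) = 2, deg(g) = 1, so Bézout bound = 2.
Scan x ∈ F_5. For each x, list the y ∈ F_5 with f(x, y) ≡ 0 and those with g(x, y) ≡ 0 (mod 5); the common zeros in that column are the intersection.
  x = 0: f ≡ 0 at y ∈ {3, 4}; g ≡ 0 at y ∈ {3}; common: {3}.
  x = 1: f ≡ 0 at y ∈ ∅; g ≡ 0 at y ∈ {3}; common: ∅.
  x = 2: f ≡ 0 at y ∈ {2}; g ≡ 0 at y ∈ {3}; common: ∅.
  x = 3: f ≡ 0 at y ∈ ∅; g ≡ 0 at y ∈ {3}; common: ∅.
  x = 4: f ≡ 0 at y ∈ {2, 4}; g ≡ 0 at y ∈ {3}; common: ∅.
Collecting: common zeros = {(0, 3)}, so the count is 1.
Comparison with the Bézout bound: 1 ≤ 2 = deg(f)·deg(g), as expected for curves with no common component (the affine F_5-count falls short of the bound because intersections may lie at infinity, over extension fields, or carry multiplicity).


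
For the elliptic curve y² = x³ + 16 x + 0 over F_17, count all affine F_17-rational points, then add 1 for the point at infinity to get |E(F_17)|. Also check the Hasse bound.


Affine points = {(0, 0), (1, 0), (4, 3), (4, 14), (5, 1), (5, 16), (7, 8), (7, 9), (10, 2), (10, 15), (12, 4), (12, 13), (13, 5), (13, 12), (16, 0)}; affine count = 15; |E(F_17)| = 16.

Discriminant check: Δ ∝ 4a³ + 27b² = 4·16³ + 27·0² = 4·4096 + 27·0 ≡ 13 (mod 17). Nonzero ⇒ E is nonsingular.
For each x ∈ F_17, compute rhs = x³ + 16·x + 0 mod 17, then count y ∈ F_17 with y² ≡ rhs.
  x = 0: rhs = 0, matching y values: 0 (1 points).
  x = 1: rhs = 0, matching y values: 0 (1 points).
  x = 2: rhs = 6, matching y values: none (0 points).
  x = 3: rhs = 7, matching y values: none (0 points).
  x = 4: rhs = 9, matching y values: 3, 14 (2 points).
  x = 5: rhs = 1, matching y values: 1, 16 (2 points).
  x = 6: rhs = 6, matching y values: none (0 points).
  x = 7: rhs = 13, matching y values: 8, 9 (2 points).
  x = 8: rhs = 11, matching y values: none (0 points).
  x = 9: rhs = 6, matching y values: none (0 points).
  x = 10: rhs = 4, matching y values: 2, 15 (2 points).
  x = 11: rhs = 11, matching y values: none (0 points).
  x = 12: rhs = 16, matching y values: 4, 13 (2 points).
  x = 13: rhs = 8, matching y values: 5, 12 (2 points).
  x = 14: rhs = 10, matching y values: none (0 points).
  x = 15: rhs = 11, matching y values: none (0 points).
  x = 16: rhs = 0, matching y values: 0 (1 points).
Total affine count: 15.
Full point count |E(F_17)| = 15 + 1 = 16.
Hasse bound: |16 − (17+1)| = |-2| = 2 ≤ 2√17 ≈ 8.2462 ✓.


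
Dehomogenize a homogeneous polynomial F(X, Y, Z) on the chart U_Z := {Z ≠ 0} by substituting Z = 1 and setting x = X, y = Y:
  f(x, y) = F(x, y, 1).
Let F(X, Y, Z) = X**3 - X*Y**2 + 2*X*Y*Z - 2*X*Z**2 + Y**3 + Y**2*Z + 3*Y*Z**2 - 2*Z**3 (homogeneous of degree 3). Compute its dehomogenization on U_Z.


f(x, y) = x**3 - x*y**2 + 2*x*y - 2*x + y**3 + y**2 + 3*y - 2

On U_Z we set Z = 1. Each monomial c·X^i·Y^j·Z^k in F becomes c·x^i·y^j·1^k = c·x^i·y^j.
Substituting Z = 1: F(X, Y, 1) = x**3 - x*y**2 + 2*x*y - 2*x + y**3 + y**2 + 3*y - 2.
Note: deg(f) ≤ deg(F) = 3; strict inequality happens when F is divisible by Z (lost terms).


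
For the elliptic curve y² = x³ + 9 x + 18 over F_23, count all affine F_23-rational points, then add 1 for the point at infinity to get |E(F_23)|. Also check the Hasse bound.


Affine points = {(0, 8), (0, 15), (3, 7), (3, 16), (4, 7), (4, 16), (5, 2), (5, 21), (6, 9), (6, 14), (8, 2), (8, 21), (9, 0), (10, 2), (10, 21), (13, 3), (13, 20), (14, 6), (14, 17), (15, 3), (15, 20), (16, 7), (16, 16), (17, 1), (17, 22), (18, 3), (18, 20), (22, 10), (22, 13)}; affine count = 29; |E(F_23)| = 30.

Discriminant check: Δ ∝ 4a³ + 27b² = 4·9³ + 27·18² = 4·729 + 27·324 ≡ 3 (mod 23). Nonzero ⇒ E is nonsingular.
For each x ∈ F_23, compute rhs = x³ + 9·x + 18 mod 23, then count y ∈ F_23 with y² ≡ rhs.
  x = 0: rhs = 18, matching y values: 8, 15 (2 points).
  x = 1: rhs = 5, matching y values: none (0 points).
  x = 2: rhs = 21, matching y values: none (0 points).
  x = 3: rhs = 3, matching y values: 7, 16 (2 points).
  x = 4: rhs = 3, matching y values: 7, 16 (2 points).
  x = 5: rhs = 4, matching y values: 2, 21 (2 points).
  x = 6: rhs = 12, matching y values: 9, 14 (2 points).
  x = 7: rhs = 10, matching y values: none (0 points).
  x = 8: rhs = 4, matching y values: 2, 21 (2 points).
  x = 9: rhs = 0, matching y values: 0 (1 points).
  x = 10: rhs = 4, matching y values: 2, 21 (2 points).
  x = 11: rhs = 22, matching y values: none (0 points).
  x = 12: rhs = 14, matching y values: none (0 points).
  x = 13: rhs = 9, matching y values: 3, 20 (2 points).
  x = 14: rhs = 13, matching y values: 6, 17 (2 points).
  x = 15: rhs = 9, matching y values: 3, 20 (2 points).
  x = 16: rhs = 3, matching y values: 7, 16 (2 points).
  x = 17: rhs = 1, matching y values: 1, 22 (2 points).
  x = 18: rhs = 9, matching y values: 3, 20 (2 points).
  x = 19: rhs = 10, matching y values: none (0 points).
  x = 20: rhs = 10, matching y values: none (0 points).
  x = 21: rhs = 15, matching y values: none (0 points).
  x = 22: rhs = 8, matching y values: 10, 13 (2 points).
Total affine count: 29.
Full point count |E(F_23)| = 29 + 1 = 30.
Hasse bound: |30 − (23+1)| = |6| = 6 ≤ 2√23 ≈ 9.5917 ✓.


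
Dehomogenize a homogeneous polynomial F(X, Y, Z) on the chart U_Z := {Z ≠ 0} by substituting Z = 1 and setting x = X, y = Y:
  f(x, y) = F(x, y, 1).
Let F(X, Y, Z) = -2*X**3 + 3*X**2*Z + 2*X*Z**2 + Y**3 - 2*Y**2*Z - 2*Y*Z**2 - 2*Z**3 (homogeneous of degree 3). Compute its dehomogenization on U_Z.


f(x, y) = -2*x**3 + 3*x**2 + 2*x + y**3 - 2*y**2 - 2*y - 2

On U_Z we set Z = 1. Each monomial c·X^i·Y^j·Z^k in F becomes c·x^i·y^j·1^k = c·x^i·y^j.
Substituting Z = 1: F(X, Y, 1) = -2*x**3 + 3*x**2 + 2*x + y**3 - 2*y**2 - 2*y - 2.
Note: deg(f) ≤ deg(F) = 3; strict inequality happens when F is divisible by Z (lost terms).


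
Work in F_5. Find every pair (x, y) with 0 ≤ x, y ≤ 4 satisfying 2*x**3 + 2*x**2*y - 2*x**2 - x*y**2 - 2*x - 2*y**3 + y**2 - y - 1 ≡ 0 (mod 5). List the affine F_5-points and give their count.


Affine F_5-points: {(0, 2), (4, 4)}; count = 2.

For each of the 25 pairs (x, y) ∈ F_5², evaluate f(x, y) mod 5. Record the zeros.
  x = 0: [0↦4, 1↦2, 2↦0, 3↦1, 4↦3]  zeros at y ∈ {2}
  x = 1: [0↦2, 1↦1, 2↦3, 3↦1, 4↦3]  zeros at y ∈ ∅
  x = 2: [0↦3, 1↦2, 2↦2, 3↦1, 4↦2]  zeros at y ∈ ∅
  x = 3: [0↦4, 1↦2, 2↦4, 3↦3, 4↦2]  zeros at y ∈ ∅
  x = 4: [0↦2, 1↦3, 2↦1, 3↦4, 4↦0]  zeros at y ∈ {4}
Collecting zeros: affine points = {(0, 2), (4, 4)}.
Total count |C(F_5)_aff| = 2.


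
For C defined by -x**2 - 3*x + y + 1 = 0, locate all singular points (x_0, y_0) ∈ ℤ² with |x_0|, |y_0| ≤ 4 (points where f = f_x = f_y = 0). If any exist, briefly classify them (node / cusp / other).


No singular points in the scanned grid; C is smooth there.

Compute partial derivatives:
  f_x = -2*x - 3.
  f_y = 1.
f_y = 1 is a nonzero constant, so f_y never vanishes: no point (x, y) can satisfy f = f_x = f_y = 0. In particular no (x, y) ∈ {−4, ..., 4}² is singular; the curve is smooth.


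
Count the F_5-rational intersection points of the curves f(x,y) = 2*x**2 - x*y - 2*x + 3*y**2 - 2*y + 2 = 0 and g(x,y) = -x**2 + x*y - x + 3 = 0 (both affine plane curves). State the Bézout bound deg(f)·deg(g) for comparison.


Common zeros: {(4, 3)}; count = 1; Bézout bound = 4.

deg(f) = 2, deg(g) = 2, so Bézout bound = 4.
Scan x ∈ F_5. For each x, list the y ∈ F_5 with f(x, y) ≡ 0 and those with g(x, y) ≡ 0 (mod 5); the common zeros in that column are the intersection.
  x = 0: f ≡ 0 at y ∈ {2}; g ≡ 0 at y ∈ ∅; common: ∅.
  x = 1: f ≡ 0 at y ∈ {3}; g ≡ 0 at y ∈ {4}; common: ∅.
  x = 2: f ≡ 0 at y ∈ {1, 2}; g ≡ 0 at y ∈ {4}; common: ∅.
  x = 3: f ≡ 0 at y ∈ ∅; g ≡ 0 at y ∈ {3}; common: ∅.
  x = 4: f ≡ 0 at y ∈ {3, 4}; g ≡ 0 at y ∈ {3}; common: {3}.
Collecting: common zeros = {(4, 3)}, so the count is 1.
Comparison with the Bézout bound: 1 ≤ 4 = deg(f)·deg(g), as expected for curves with no common component (the affine F_5-count falls short of the bound because intersections may lie at infinity, over extension fields, or carry multiplicity).


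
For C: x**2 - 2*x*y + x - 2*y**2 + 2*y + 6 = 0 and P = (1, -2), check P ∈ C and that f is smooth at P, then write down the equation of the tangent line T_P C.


Tangent line at P: 7*x + 8*y + 9 = 0.

Step 1: f(1, -2) = 0, so P lies on C.
Step 2: partial derivatives
  f_x(x, y) = 2*x - 2*y + 1, f_y(x, y) = -2*x - 4*y + 2.
  f_x(P) = 7, f_y(P) = 8 (gradient nonzero, so P is smooth).
Step 3: tangent line at P: 7·(x − 1) + 8·(y − -2) = 0.
Expanding: 7*x + 8*y + 9 = 0.


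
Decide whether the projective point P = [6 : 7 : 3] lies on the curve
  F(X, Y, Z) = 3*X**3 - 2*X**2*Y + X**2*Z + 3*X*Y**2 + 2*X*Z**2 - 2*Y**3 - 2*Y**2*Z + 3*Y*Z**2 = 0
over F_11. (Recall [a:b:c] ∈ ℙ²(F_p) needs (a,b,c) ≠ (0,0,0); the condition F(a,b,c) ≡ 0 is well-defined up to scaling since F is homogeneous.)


F(6,7,3) ≡ 0 (mod 11); P is on the curve.

Evaluate F(6, 7, 3) term-by-term (mod 11).
  3*X**3 ↦ 3·216·1·1 = 648
  -2*X**2*Y ↦ -2·36·7·1 = -504
  X**2*Z ↦ 1·36·1·3 = 108
  3*X*Y**2 ↦ 3·6·49·1 = 882
  2*X*Z**2 ↦ 2·6·1·9 = 108
  -2*Y**3 ↦ -2·1·343·1 = -686
  -2*Y**2*Z ↦ -2·1·49·3 = -294
  3*Y*Z**2 ↦ 3·1·7·9 = 189
Sum: F(6, 7, 3) = (648) + (-504) + (108) + (882) + (108) + (-686) + (-294) + (189) = 451.
Reducing mod 11: 451 ≡ 0 (mod 11).
Since F(a, b, c) ≡ 0 (mod 11), P lies on the curve.


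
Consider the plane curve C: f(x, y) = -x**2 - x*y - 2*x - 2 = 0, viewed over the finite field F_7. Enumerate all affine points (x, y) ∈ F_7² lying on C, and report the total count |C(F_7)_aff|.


Affine F_7-points: {(1, 2), (2, 2), (3, 6), (4, 4), (5, 1), (6, 1)}; count = 6.

For each of the 49 pairs (x, y) ∈ F_7², evaluate f(x, y) mod 7. Record the zeros.
  x = 0: [0↦5, 1↦5, 2↦5, 3↦5, 4↦5, 5↦5, 6↦5]  zeros at y ∈ ∅
  x = 1: [0↦2, 1↦1, 2↦0, 3↦6, 4↦5, 5↦4, 6↦3]  zeros at y ∈ {2}
  x = 2: [0↦4, 1↦2, 2↦0, 3↦5, 4↦3, 5↦1, 6↦6]  zeros at y ∈ {2}
  x = 3: [0↦4, 1↦1, 2↦5, 3↦2, 4↦6, 5↦3, 6↦0]  zeros at y ∈ {6}
  x = 4: [0↦2, 1↦5, 2↦1, 3↦4, 4↦0, 5↦3, 6↦6]  zeros at y ∈ {4}
  x = 5: [0↦5, 1↦0, 2↦2, 3↦4, 4↦6, 5↦1, 6↦3]  zeros at y ∈ {1}
  x = 6: [0↦6, 1↦0, 2↦1, 3↦2, 4↦3, 5↦4, 6↦5]  zeros at y ∈ {1}
Collecting zeros: affine points = {(1, 2), (2, 2), (3, 6), (4, 4), (5, 1), (6, 1)}.
Total count |C(F_7)_aff| = 6.
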